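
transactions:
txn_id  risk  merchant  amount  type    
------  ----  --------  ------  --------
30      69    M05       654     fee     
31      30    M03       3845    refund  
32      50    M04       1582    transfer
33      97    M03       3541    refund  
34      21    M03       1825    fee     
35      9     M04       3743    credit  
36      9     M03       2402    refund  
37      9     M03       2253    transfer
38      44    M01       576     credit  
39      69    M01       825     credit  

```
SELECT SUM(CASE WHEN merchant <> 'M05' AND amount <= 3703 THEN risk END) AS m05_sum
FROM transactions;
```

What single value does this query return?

txn_id=30: ✗
txn_id=31: ✗
txn_id=32: ✓ → 50
txn_id=33: ✓ → 97
txn_id=34: ✓ → 21
txn_id=35: ✗
txn_id=36: ✓ → 9
txn_id=37: ✓ → 9
txn_id=38: ✓ → 44
txn_id=39: ✓ → 69
m05_sum = 50 + 97 + 21 + 9 + 9 + 44 + 69 = 299

299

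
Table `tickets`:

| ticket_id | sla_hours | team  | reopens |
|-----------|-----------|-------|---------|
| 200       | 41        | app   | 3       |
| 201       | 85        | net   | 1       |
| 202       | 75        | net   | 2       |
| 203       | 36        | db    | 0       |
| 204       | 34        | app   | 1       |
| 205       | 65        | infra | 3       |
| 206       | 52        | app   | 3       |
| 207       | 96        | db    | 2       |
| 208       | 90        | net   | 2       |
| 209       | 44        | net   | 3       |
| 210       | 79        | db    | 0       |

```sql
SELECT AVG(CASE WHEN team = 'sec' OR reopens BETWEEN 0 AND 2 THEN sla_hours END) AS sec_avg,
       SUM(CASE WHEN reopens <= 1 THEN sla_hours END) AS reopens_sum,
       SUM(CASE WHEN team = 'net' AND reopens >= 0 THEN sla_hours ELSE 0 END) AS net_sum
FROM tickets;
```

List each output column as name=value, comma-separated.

sec_avg=70.7142857143, reopens_sum=234, net_sum=294

[sec_avg: team = 'sec' OR reopens BETWEEN 0 AND 2]
ticket_id=200: ✗
ticket_id=201: ✓ → 85
ticket_id=202: ✓ → 75
ticket_id=203: ✓ → 36
ticket_id=204: ✓ → 34
ticket_id=205: ✗
ticket_id=206: ✗
ticket_id=207: ✓ → 96
ticket_id=208: ✓ → 90
ticket_id=209: ✗
ticket_id=210: ✓ → 79
sec_avg = (85 + 75 + 36 + 34 + 96 + 90 + 79) / 7 = 70.7142857143
—
[reopens_sum: reopens <= 1]
ticket_id=200: ✗
ticket_id=201: ✓ → 85
ticket_id=202: ✗
ticket_id=203: ✓ → 36
ticket_id=204: ✓ → 34
ticket_id=205: ✗
ticket_id=206: ✗
ticket_id=207: ✗
ticket_id=208: ✗
ticket_id=209: ✗
ticket_id=210: ✓ → 79
reopens_sum = 85 + 36 + 34 + 79 = 234
—
[net_sum: team = 'net' AND reopens >= 0]
ticket_id=200: ✗
ticket_id=201: ✓ → 85
ticket_id=202: ✓ → 75
ticket_id=203: ✗
ticket_id=204: ✗
ticket_id=205: ✗
ticket_id=206: ✗
ticket_id=207: ✗
ticket_id=208: ✓ → 90
ticket_id=209: ✓ → 44
ticket_id=210: ✗
net_sum = 85 + 75 + 90 + 44 = 294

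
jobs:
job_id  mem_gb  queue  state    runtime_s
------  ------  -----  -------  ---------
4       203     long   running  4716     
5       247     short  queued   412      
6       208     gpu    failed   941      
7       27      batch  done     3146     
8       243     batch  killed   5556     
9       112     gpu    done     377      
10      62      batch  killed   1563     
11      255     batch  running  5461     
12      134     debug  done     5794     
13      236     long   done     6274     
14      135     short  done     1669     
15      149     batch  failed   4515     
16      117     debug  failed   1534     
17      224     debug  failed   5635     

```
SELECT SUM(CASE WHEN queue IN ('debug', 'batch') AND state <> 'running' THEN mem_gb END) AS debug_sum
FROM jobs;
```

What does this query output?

956

job_id=4: ✗
job_id=5: ✗
job_id=6: ✗
job_id=7: ✓ → 27
job_id=8: ✓ → 243
job_id=9: ✗
job_id=10: ✓ → 62
job_id=11: ✗
job_id=12: ✓ → 134
job_id=13: ✗
job_id=14: ✗
job_id=15: ✓ → 149
job_id=16: ✓ → 117
job_id=17: ✓ → 224
debug_sum = 27 + 243 + 62 + 134 + 149 + 117 + 224 = 956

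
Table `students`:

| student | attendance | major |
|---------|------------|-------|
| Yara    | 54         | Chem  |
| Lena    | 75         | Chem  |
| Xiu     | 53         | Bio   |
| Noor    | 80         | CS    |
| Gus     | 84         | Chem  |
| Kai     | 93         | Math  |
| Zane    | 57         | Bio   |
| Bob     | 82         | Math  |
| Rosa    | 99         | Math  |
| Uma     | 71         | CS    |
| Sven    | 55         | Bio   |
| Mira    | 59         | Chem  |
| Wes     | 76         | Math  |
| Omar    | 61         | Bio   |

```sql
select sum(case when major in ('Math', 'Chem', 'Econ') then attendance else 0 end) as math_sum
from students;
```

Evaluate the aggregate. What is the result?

student=Yara: ✓ → 54
student=Lena: ✓ → 75
student=Xiu: ✗
student=Noor: ✗
student=Gus: ✓ → 84
student=Kai: ✓ → 93
student=Zane: ✗
student=Bob: ✓ → 82
student=Rosa: ✓ → 99
student=Uma: ✗
student=Sven: ✗
student=Mira: ✓ → 59
student=Wes: ✓ → 76
student=Omar: ✗
math_sum = 54 + 75 + 84 + 93 + 82 + 99 + 59 + 76 = 622

622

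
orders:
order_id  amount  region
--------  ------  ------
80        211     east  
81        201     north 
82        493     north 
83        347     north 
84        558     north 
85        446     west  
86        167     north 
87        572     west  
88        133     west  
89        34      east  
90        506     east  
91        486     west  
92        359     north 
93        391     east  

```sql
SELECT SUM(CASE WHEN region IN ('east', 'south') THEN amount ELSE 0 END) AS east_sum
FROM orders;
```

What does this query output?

order_id=80: ✓ → 211
order_id=81: ✗
order_id=82: ✗
order_id=83: ✗
order_id=84: ✗
order_id=85: ✗
order_id=86: ✗
order_id=87: ✗
order_id=88: ✗
order_id=89: ✓ → 34
order_id=90: ✓ → 506
order_id=91: ✗
order_id=92: ✗
order_id=93: ✓ → 391
east_sum = 211 + 34 + 506 + 391 = 1142

1142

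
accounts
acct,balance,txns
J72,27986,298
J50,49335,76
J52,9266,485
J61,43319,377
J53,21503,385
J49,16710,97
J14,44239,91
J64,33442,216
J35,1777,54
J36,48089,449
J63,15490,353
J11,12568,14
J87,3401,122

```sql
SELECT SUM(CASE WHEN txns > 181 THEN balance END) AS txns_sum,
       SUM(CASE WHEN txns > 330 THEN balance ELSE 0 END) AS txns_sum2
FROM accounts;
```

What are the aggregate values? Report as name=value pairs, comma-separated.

[txns_sum: txns > 181]
acct=J72: ✓ → 27986
acct=J50: ✗
acct=J52: ✓ → 9266
acct=J61: ✓ → 43319
acct=J53: ✓ → 21503
acct=J49: ✗
acct=J14: ✗
acct=J64: ✓ → 33442
acct=J35: ✗
acct=J36: ✓ → 48089
acct=J63: ✓ → 15490
acct=J11: ✗
acct=J87: ✗
txns_sum = 27986 + 9266 + 43319 + 21503 + 33442 + 48089 + 15490 = 199095
—
[txns_sum2: txns > 330]
acct=J72: ✗
acct=J50: ✗
acct=J52: ✓ → 9266
acct=J61: ✓ → 43319
acct=J53: ✓ → 21503
acct=J49: ✗
acct=J14: ✗
acct=J64: ✗
acct=J35: ✗
acct=J36: ✓ → 48089
acct=J63: ✓ → 15490
acct=J11: ✗
acct=J87: ✗
txns_sum2 = 9266 + 43319 + 21503 + 48089 + 15490 = 137667

txns_sum=199095, txns_sum2=137667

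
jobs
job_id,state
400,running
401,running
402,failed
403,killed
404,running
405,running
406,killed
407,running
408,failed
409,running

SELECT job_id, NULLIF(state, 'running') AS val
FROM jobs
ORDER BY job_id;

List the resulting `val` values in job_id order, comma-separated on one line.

job_id=400: state=running vs running: equal → NULL
job_id=401: state=running vs running: equal → NULL
job_id=402: state=failed vs running: differ → failed
job_id=403: state=killed vs running: differ → killed
job_id=404: state=running vs running: equal → NULL
job_id=405: state=running vs running: equal → NULL
job_id=406: state=killed vs running: differ → killed
job_id=407: state=running vs running: equal → NULL
job_id=408: state=failed vs running: differ → failed
job_id=409: state=running vs running: equal → NULL

NULL, NULL, failed, killed, NULL, NULL, killed, NULL, failed, NULL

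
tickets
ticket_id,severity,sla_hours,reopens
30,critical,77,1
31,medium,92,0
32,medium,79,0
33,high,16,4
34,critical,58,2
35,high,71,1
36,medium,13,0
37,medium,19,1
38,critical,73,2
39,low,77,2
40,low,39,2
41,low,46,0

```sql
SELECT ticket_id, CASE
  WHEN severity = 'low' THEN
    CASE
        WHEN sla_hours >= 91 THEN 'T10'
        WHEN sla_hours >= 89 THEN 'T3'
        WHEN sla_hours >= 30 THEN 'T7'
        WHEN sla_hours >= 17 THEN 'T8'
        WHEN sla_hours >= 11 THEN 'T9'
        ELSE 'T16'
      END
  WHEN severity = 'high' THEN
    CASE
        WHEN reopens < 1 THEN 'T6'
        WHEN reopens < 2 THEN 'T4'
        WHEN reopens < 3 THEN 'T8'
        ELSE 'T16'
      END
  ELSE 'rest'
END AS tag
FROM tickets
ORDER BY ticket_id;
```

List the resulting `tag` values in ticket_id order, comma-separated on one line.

rest, rest, rest, T16, rest, T4, rest, rest, rest, T7, T7, T7

ticket_id=30: severity='critical' → outer ELSE → rest
ticket_id=31: severity='medium' → outer ELSE → rest
ticket_id=32: severity='medium' → outer ELSE → rest
ticket_id=33: severity='high' → inner[ELSE] → T16
ticket_id=34: severity='critical' → outer ELSE → rest
ticket_id=35: severity='high' → inner[reopens < 2] → T4
ticket_id=36: severity='medium' → outer ELSE → rest
ticket_id=37: severity='medium' → outer ELSE → rest
ticket_id=38: severity='critical' → outer ELSE → rest
ticket_id=39: severity='low' → inner[sla_hours >= 30] → T7
ticket_id=40: severity='low' → inner[sla_hours >= 30] → T7
ticket_id=41: severity='low' → inner[sla_hours >= 30] → T7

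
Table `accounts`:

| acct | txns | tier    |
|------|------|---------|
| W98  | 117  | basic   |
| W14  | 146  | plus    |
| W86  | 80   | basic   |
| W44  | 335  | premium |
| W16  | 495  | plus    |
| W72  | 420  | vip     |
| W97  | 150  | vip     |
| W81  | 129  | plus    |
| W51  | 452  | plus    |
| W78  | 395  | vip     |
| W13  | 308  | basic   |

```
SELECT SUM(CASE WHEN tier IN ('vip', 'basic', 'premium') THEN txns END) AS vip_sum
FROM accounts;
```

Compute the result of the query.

acct=W98: ✓ → 117
acct=W14: ✗
acct=W86: ✓ → 80
acct=W44: ✓ → 335
acct=W16: ✗
acct=W72: ✓ → 420
acct=W97: ✓ → 150
acct=W81: ✗
acct=W51: ✗
acct=W78: ✓ → 395
acct=W13: ✓ → 308
vip_sum = 117 + 80 + 335 + 420 + 150 + 395 + 308 = 1805

1805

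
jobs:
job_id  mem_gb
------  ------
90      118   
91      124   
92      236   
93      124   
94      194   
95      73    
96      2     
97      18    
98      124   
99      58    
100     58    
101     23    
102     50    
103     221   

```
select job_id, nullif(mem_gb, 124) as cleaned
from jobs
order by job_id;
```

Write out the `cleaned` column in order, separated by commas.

job_id=90: mem_gb=118 vs 124: differ → 118
job_id=91: mem_gb=124 vs 124: equal → NULL
job_id=92: mem_gb=236 vs 124: differ → 236
job_id=93: mem_gb=124 vs 124: equal → NULL
job_id=94: mem_gb=194 vs 124: differ → 194
job_id=95: mem_gb=73 vs 124: differ → 73
job_id=96: mem_gb=2 vs 124: differ → 2
job_id=97: mem_gb=18 vs 124: differ → 18
job_id=98: mem_gb=124 vs 124: equal → NULL
job_id=99: mem_gb=58 vs 124: differ → 58
job_id=100: mem_gb=58 vs 124: differ → 58
job_id=101: mem_gb=23 vs 124: differ → 23
job_id=102: mem_gb=50 vs 124: differ → 50
job_id=103: mem_gb=221 vs 124: differ → 221

118, NULL, 236, NULL, 194, 73, 2, 18, NULL, 58, 58, 23, 50, 221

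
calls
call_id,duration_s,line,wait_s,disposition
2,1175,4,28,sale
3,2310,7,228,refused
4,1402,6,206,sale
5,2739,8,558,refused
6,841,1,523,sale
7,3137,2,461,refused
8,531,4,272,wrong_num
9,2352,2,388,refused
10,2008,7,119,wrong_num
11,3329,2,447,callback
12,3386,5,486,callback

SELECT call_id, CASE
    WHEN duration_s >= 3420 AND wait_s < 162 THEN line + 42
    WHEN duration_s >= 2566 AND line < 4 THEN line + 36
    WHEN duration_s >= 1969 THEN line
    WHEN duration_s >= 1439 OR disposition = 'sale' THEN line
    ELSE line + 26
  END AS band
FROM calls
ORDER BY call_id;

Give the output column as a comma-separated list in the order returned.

4, 7, 6, 8, 1, 38, 30, 2, 7, 38, 5

call_id=2: duration_s >= 1439 OR disposition = 'sale' → 4
call_id=3: duration_s >= 1969 → 7
call_id=4: duration_s >= 1439 OR disposition = 'sale' → 6
call_id=5: duration_s >= 1969 → 8
call_id=6: duration_s >= 1439 OR disposition = 'sale' → 1
call_id=7: duration_s >= 2566 AND line < 4 → 38
call_id=8: ELSE → 30
call_id=9: duration_s >= 1969 → 2
call_id=10: duration_s >= 1969 → 7
call_id=11: duration_s >= 2566 AND line < 4 → 38
call_id=12: duration_s >= 1969 → 5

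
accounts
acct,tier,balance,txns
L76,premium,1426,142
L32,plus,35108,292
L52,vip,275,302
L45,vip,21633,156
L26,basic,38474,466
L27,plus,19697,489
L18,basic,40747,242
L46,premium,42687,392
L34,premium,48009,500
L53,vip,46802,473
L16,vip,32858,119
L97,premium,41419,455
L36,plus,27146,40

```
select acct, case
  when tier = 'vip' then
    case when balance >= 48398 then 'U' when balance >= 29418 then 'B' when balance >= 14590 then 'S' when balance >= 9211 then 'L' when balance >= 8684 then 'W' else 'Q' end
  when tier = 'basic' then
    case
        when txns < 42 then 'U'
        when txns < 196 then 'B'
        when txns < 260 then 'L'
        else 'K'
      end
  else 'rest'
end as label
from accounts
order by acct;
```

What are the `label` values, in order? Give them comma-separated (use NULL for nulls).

B, L, K, rest, rest, rest, rest, S, rest, Q, B, rest, rest

acct=L16: tier='vip' → inner[balance >= 29418] → B
acct=L18: tier='basic' → inner[txns < 260] → L
acct=L26: tier='basic' → inner[ELSE] → K
acct=L27: tier='plus' → outer ELSE → rest
acct=L32: tier='plus' → outer ELSE → rest
acct=L34: tier='premium' → outer ELSE → rest
acct=L36: tier='plus' → outer ELSE → rest
acct=L45: tier='vip' → inner[balance >= 14590] → S
acct=L46: tier='premium' → outer ELSE → rest
acct=L52: tier='vip' → inner[ELSE] → Q
acct=L53: tier='vip' → inner[balance >= 29418] → B
acct=L76: tier='premium' → outer ELSE → rest
acct=L97: tier='premium' → outer ELSE → rest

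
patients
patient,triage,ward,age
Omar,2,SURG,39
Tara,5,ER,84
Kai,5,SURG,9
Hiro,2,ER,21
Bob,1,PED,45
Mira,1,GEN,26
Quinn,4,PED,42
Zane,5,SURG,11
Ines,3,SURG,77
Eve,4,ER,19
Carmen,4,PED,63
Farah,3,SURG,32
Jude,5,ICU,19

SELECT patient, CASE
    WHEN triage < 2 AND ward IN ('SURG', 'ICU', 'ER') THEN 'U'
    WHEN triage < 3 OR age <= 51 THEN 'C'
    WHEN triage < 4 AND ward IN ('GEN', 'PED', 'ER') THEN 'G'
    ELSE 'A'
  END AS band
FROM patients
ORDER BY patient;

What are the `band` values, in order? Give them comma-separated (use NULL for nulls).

C, A, C, C, C, A, C, C, C, C, C, A, C

patient=Bob: triage < 3 OR age <= 51 → C
patient=Carmen: ELSE → A
patient=Eve: triage < 3 OR age <= 51 → C
patient=Farah: triage < 3 OR age <= 51 → C
patient=Hiro: triage < 3 OR age <= 51 → C
patient=Ines: ELSE → A
patient=Jude: triage < 3 OR age <= 51 → C
patient=Kai: triage < 3 OR age <= 51 → C
patient=Mira: triage < 3 OR age <= 51 → C
patient=Omar: triage < 3 OR age <= 51 → C
patient=Quinn: triage < 3 OR age <= 51 → C
patient=Tara: ELSE → A
patient=Zane: triage < 3 OR age <= 51 → C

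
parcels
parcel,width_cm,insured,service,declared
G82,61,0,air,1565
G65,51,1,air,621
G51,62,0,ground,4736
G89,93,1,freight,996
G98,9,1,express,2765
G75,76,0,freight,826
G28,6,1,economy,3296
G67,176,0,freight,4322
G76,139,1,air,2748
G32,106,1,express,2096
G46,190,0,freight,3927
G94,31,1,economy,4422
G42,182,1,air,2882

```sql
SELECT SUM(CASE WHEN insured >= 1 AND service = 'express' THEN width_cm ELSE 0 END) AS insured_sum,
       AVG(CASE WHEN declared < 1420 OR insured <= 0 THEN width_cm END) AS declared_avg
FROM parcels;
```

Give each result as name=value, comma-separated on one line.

[insured_sum: insured >= 1 AND service = 'express']
parcel=G82: ✗
parcel=G65: ✗
parcel=G51: ✗
parcel=G89: ✗
parcel=G98: ✓ → 9
parcel=G75: ✗
parcel=G28: ✗
parcel=G67: ✗
parcel=G76: ✗
parcel=G32: ✓ → 106
parcel=G46: ✗
parcel=G94: ✗
parcel=G42: ✗
insured_sum = 9 + 106 = 115
—
[declared_avg: declared < 1420 OR insured <= 0]
parcel=G82: ✓ → 61
parcel=G65: ✓ → 51
parcel=G51: ✓ → 62
parcel=G89: ✓ → 93
parcel=G98: ✗
parcel=G75: ✓ → 76
parcel=G28: ✗
parcel=G67: ✓ → 176
parcel=G76: ✗
parcel=G32: ✗
parcel=G46: ✓ → 190
parcel=G94: ✗
parcel=G42: ✗
declared_avg = (61 + 51 + 62 + 93 + 76 + 176 + 190) / 7 = 101.2857142857

insured_sum=115, declared_avg=101.2857142857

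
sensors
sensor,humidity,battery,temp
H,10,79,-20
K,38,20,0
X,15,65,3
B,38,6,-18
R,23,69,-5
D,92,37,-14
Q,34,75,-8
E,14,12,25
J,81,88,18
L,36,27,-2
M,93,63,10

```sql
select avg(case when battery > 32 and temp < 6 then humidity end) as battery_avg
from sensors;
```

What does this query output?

34.8

sensor=H: ✓ → 10
sensor=K: ✗
sensor=X: ✓ → 15
sensor=B: ✗
sensor=R: ✓ → 23
sensor=D: ✓ → 92
sensor=Q: ✓ → 34
sensor=E: ✗
sensor=J: ✗
sensor=L: ✗
sensor=M: ✗
battery_avg = (10 + 15 + 23 + 92 + 34) / 5 = 34.8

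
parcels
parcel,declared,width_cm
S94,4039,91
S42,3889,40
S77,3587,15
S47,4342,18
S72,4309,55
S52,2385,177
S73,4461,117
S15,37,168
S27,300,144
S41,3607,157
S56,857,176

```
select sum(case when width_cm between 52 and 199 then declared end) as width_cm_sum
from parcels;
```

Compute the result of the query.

parcel=S94: ✓ → 4039
parcel=S42: ✗
parcel=S77: ✗
parcel=S47: ✗
parcel=S72: ✓ → 4309
parcel=S52: ✓ → 2385
parcel=S73: ✓ → 4461
parcel=S15: ✓ → 37
parcel=S27: ✓ → 300
parcel=S41: ✓ → 3607
parcel=S56: ✓ → 857
width_cm_sum = 4039 + 4309 + 2385 + 4461 + 37 + 300 + 3607 + 857 = 19995

19995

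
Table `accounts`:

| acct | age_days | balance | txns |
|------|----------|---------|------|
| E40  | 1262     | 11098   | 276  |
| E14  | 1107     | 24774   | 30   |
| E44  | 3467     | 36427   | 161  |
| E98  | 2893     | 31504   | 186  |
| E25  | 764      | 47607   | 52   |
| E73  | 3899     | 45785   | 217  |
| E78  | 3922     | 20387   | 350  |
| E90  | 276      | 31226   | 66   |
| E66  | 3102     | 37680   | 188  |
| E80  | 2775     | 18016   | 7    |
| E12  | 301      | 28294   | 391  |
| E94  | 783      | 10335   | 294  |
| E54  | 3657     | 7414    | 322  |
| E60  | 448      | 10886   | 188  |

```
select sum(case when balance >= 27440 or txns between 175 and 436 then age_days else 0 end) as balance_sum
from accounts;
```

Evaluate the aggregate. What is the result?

acct=E40: ✓ → 1262
acct=E14: ✗
acct=E44: ✓ → 3467
acct=E98: ✓ → 2893
acct=E25: ✓ → 764
acct=E73: ✓ → 3899
acct=E78: ✓ → 3922
acct=E90: ✓ → 276
acct=E66: ✓ → 3102
acct=E80: ✗
acct=E12: ✓ → 301
acct=E94: ✓ → 783
acct=E54: ✓ → 3657
acct=E60: ✓ → 448
balance_sum = 1262 + 3467 + 2893 + 764 + 3899 + 3922 + 276 + 3102 + 301 + 783 + 3657 + 448 = 24774

24774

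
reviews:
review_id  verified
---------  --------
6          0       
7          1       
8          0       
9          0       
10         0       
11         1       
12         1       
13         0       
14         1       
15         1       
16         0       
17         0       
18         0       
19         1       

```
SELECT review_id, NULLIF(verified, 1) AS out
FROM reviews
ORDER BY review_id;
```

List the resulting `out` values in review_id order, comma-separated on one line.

0, NULL, 0, 0, 0, NULL, NULL, 0, NULL, NULL, 0, 0, 0, NULL

review_id=6: verified=0 vs 1: differ → 0
review_id=7: verified=1 vs 1: equal → NULL
review_id=8: verified=0 vs 1: differ → 0
review_id=9: verified=0 vs 1: differ → 0
review_id=10: verified=0 vs 1: differ → 0
review_id=11: verified=1 vs 1: equal → NULL
review_id=12: verified=1 vs 1: equal → NULL
review_id=13: verified=0 vs 1: differ → 0
review_id=14: verified=1 vs 1: equal → NULL
review_id=15: verified=1 vs 1: equal → NULL
review_id=16: verified=0 vs 1: differ → 0
review_id=17: verified=0 vs 1: differ → 0
review_id=18: verified=0 vs 1: differ → 0
review_id=19: verified=1 vs 1: equal → NULL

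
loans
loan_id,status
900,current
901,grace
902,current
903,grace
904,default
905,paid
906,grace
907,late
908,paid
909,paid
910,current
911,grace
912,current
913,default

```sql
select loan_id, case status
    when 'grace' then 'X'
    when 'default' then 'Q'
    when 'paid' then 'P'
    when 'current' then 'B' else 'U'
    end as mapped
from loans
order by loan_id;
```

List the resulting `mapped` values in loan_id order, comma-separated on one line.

B, X, B, X, Q, P, X, U, P, P, B, X, B, Q

loan_id=900: status='current' → B
loan_id=901: status='grace' → X
loan_id=902: status='current' → B
loan_id=903: status='grace' → X
loan_id=904: status='default' → Q
loan_id=905: status='paid' → P
loan_id=906: status='grace' → X
loan_id=907: ELSE → U
loan_id=908: status='paid' → P
loan_id=909: status='paid' → P
loan_id=910: status='current' → B
loan_id=911: status='grace' → X
loan_id=912: status='current' → B
loan_id=913: status='default' → Q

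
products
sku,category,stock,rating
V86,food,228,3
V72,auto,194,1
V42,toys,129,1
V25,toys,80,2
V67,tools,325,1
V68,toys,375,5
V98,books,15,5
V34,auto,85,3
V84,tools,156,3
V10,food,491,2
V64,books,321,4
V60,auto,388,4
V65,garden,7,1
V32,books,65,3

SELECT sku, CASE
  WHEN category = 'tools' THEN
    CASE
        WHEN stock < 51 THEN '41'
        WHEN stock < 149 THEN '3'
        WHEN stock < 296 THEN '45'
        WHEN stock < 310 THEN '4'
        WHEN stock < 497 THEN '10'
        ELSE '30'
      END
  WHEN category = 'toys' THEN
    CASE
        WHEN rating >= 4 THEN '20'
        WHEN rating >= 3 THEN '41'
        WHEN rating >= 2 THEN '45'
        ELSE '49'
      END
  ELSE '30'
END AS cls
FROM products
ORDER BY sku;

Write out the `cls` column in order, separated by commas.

30, 45, 30, 30, 49, 30, 30, 30, 10, 20, 30, 45, 30, 30

sku=V10: category='food' → outer ELSE → 30
sku=V25: category='toys' → inner[rating >= 2] → 45
sku=V32: category='books' → outer ELSE → 30
sku=V34: category='auto' → outer ELSE → 30
sku=V42: category='toys' → inner[ELSE] → 49
sku=V60: category='auto' → outer ELSE → 30
sku=V64: category='books' → outer ELSE → 30
sku=V65: category='garden' → outer ELSE → 30
sku=V67: category='tools' → inner[stock < 497] → 10
sku=V68: category='toys' → inner[rating >= 4] → 20
sku=V72: category='auto' → outer ELSE → 30
sku=V84: category='tools' → inner[stock < 296] → 45
sku=V86: category='food' → outer ELSE → 30
sku=V98: category='books' → outer ELSE → 30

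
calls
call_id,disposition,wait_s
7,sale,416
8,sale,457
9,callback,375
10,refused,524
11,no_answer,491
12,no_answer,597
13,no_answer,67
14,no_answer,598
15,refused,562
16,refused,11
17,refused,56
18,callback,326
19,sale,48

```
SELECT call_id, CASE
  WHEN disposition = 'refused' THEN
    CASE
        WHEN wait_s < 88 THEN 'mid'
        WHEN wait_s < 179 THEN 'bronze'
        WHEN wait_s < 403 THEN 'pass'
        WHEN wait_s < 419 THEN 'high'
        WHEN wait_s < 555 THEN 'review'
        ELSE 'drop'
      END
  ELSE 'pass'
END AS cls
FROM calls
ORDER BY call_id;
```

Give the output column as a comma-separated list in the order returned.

pass, pass, pass, review, pass, pass, pass, pass, drop, mid, mid, pass, pass

call_id=7: disposition='sale' → outer ELSE → pass
call_id=8: disposition='sale' → outer ELSE → pass
call_id=9: disposition='callback' → outer ELSE → pass
call_id=10: disposition='refused' → inner[wait_s < 555] → review
call_id=11: disposition='no_answer' → outer ELSE → pass
call_id=12: disposition='no_answer' → outer ELSE → pass
call_id=13: disposition='no_answer' → outer ELSE → pass
call_id=14: disposition='no_answer' → outer ELSE → pass
call_id=15: disposition='refused' → inner[ELSE] → drop
call_id=16: disposition='refused' → inner[wait_s < 88] → mid
call_id=17: disposition='refused' → inner[wait_s < 88] → mid
call_id=18: disposition='callback' → outer ELSE → pass
call_id=19: disposition='sale' → outer ELSE → pass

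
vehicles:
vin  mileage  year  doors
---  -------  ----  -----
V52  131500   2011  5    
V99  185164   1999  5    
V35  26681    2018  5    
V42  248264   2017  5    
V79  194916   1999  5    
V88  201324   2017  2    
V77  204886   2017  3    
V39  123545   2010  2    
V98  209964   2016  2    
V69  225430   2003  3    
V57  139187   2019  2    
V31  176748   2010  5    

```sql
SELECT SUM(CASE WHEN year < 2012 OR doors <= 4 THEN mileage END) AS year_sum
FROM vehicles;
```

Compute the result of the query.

vin=V52: ✓ → 131500
vin=V99: ✓ → 185164
vin=V35: ✗
vin=V42: ✗
vin=V79: ✓ → 194916
vin=V88: ✓ → 201324
vin=V77: ✓ → 204886
vin=V39: ✓ → 123545
vin=V98: ✓ → 209964
vin=V69: ✓ → 225430
vin=V57: ✓ → 139187
vin=V31: ✓ → 176748
year_sum = 131500 + 185164 + 194916 + 201324 + 204886 + 123545 + 209964 + 225430 + 139187 + 176748 = 1792664

1792664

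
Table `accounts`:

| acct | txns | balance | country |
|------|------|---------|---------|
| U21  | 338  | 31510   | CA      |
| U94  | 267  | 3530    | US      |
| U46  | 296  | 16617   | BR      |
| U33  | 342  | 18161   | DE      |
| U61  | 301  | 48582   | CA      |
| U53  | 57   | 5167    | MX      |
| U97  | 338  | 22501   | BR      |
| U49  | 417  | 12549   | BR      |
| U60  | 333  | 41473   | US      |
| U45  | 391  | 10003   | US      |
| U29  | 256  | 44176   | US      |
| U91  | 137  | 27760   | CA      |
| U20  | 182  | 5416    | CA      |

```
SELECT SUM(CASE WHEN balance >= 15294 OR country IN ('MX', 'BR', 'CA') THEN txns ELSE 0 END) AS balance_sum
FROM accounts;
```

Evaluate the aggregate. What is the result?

2997

acct=U21: ✓ → 338
acct=U94: ✗
acct=U46: ✓ → 296
acct=U33: ✓ → 342
acct=U61: ✓ → 301
acct=U53: ✓ → 57
acct=U97: ✓ → 338
acct=U49: ✓ → 417
acct=U60: ✓ → 333
acct=U45: ✗
acct=U29: ✓ → 256
acct=U91: ✓ → 137
acct=U20: ✓ → 182
balance_sum = 338 + 296 + 342 + 301 + 57 + 338 + 417 + 333 + 256 + 137 + 182 = 2997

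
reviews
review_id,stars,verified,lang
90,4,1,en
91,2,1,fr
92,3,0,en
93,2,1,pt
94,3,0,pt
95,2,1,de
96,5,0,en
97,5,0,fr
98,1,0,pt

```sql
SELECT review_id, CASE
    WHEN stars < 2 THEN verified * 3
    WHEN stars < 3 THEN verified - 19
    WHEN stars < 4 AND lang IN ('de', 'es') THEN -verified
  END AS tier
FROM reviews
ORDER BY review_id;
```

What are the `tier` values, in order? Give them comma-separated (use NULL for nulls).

NULL, -18, NULL, -18, NULL, -18, NULL, NULL, 0

review_id=90: (no match → NULL) → NULL
review_id=91: stars < 3 → -18
review_id=92: (no match → NULL) → NULL
review_id=93: stars < 3 → -18
review_id=94: (no match → NULL) → NULL
review_id=95: stars < 3 → -18
review_id=96: (no match → NULL) → NULL
review_id=97: (no match → NULL) → NULL
review_id=98: stars < 2 → 0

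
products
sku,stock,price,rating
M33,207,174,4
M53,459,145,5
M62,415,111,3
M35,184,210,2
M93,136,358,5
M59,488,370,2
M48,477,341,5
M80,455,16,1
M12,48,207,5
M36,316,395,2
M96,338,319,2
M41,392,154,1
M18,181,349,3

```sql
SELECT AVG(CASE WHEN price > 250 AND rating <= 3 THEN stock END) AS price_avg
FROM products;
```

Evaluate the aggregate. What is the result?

330.75

sku=M33: ✗
sku=M53: ✗
sku=M62: ✗
sku=M35: ✗
sku=M93: ✗
sku=M59: ✓ → 488
sku=M48: ✗
sku=M80: ✗
sku=M12: ✗
sku=M36: ✓ → 316
sku=M96: ✓ → 338
sku=M41: ✗
sku=M18: ✓ → 181
price_avg = (488 + 316 + 338 + 181) / 4 = 330.75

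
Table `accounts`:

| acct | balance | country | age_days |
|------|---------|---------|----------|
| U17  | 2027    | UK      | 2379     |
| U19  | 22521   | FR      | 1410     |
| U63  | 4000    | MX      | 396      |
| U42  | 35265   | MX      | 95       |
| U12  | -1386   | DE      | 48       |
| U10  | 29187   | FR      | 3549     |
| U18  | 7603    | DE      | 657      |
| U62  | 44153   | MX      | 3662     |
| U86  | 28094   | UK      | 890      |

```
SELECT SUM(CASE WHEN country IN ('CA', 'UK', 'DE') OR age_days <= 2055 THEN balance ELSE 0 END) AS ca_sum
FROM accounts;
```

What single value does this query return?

98124

acct=U17: ✓ → 2027
acct=U19: ✓ → 22521
acct=U63: ✓ → 4000
acct=U42: ✓ → 35265
acct=U12: ✓ → -1386
acct=U10: ✗
acct=U18: ✓ → 7603
acct=U62: ✗
acct=U86: ✓ → 28094
ca_sum = 2027 + 22521 + 4000 + 35265 + -1386 + 7603 + 28094 = 98124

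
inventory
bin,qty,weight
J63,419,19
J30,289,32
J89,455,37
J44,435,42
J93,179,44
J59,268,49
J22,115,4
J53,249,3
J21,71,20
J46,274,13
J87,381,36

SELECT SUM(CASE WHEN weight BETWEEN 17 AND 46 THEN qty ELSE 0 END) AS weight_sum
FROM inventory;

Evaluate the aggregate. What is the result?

2229

bin=J63: ✓ → 419
bin=J30: ✓ → 289
bin=J89: ✓ → 455
bin=J44: ✓ → 435
bin=J93: ✓ → 179
bin=J59: ✗
bin=J22: ✗
bin=J53: ✗
bin=J21: ✓ → 71
bin=J46: ✗
bin=J87: ✓ → 381
weight_sum = 419 + 289 + 455 + 435 + 179 + 71 + 381 = 2229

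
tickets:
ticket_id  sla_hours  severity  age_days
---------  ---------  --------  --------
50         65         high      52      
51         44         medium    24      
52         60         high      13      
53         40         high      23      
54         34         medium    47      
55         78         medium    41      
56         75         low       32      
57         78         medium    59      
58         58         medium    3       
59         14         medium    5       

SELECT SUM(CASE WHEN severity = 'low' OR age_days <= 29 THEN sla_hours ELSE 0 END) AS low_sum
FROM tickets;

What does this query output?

291

ticket_id=50: ✗
ticket_id=51: ✓ → 44
ticket_id=52: ✓ → 60
ticket_id=53: ✓ → 40
ticket_id=54: ✗
ticket_id=55: ✗
ticket_id=56: ✓ → 75
ticket_id=57: ✗
ticket_id=58: ✓ → 58
ticket_id=59: ✓ → 14
low_sum = 44 + 60 + 40 + 75 + 58 + 14 = 291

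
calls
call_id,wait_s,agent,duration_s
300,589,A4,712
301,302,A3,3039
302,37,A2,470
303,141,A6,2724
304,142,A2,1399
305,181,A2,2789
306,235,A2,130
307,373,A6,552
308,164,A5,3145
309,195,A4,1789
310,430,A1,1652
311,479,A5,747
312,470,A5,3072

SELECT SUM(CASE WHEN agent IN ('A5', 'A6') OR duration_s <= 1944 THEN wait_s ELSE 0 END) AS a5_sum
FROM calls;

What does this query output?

3255

call_id=300: ✓ → 589
call_id=301: ✗
call_id=302: ✓ → 37
call_id=303: ✓ → 141
call_id=304: ✓ → 142
call_id=305: ✗
call_id=306: ✓ → 235
call_id=307: ✓ → 373
call_id=308: ✓ → 164
call_id=309: ✓ → 195
call_id=310: ✓ → 430
call_id=311: ✓ → 479
call_id=312: ✓ → 470
a5_sum = 589 + 37 + 141 + 142 + 235 + 373 + 164 + 195 + 430 + 479 + 470 = 3255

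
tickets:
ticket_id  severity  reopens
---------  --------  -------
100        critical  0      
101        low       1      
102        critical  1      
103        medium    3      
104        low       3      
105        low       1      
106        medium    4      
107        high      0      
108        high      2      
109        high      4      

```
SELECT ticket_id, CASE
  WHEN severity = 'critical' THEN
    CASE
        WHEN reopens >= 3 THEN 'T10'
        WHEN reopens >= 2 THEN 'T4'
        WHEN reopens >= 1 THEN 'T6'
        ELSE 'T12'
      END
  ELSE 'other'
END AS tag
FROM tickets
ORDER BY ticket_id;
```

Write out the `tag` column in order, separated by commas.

T12, other, T6, other, other, other, other, other, other, other

ticket_id=100: severity='critical' → inner[ELSE] → T12
ticket_id=101: severity='low' → outer ELSE → other
ticket_id=102: severity='critical' → inner[reopens >= 1] → T6
ticket_id=103: severity='medium' → outer ELSE → other
ticket_id=104: severity='low' → outer ELSE → other
ticket_id=105: severity='low' → outer ELSE → other
ticket_id=106: severity='medium' → outer ELSE → other
ticket_id=107: severity='high' → outer ELSE → other
ticket_id=108: severity='high' → outer ELSE → other
ticket_id=109: severity='high' → outer ELSE → other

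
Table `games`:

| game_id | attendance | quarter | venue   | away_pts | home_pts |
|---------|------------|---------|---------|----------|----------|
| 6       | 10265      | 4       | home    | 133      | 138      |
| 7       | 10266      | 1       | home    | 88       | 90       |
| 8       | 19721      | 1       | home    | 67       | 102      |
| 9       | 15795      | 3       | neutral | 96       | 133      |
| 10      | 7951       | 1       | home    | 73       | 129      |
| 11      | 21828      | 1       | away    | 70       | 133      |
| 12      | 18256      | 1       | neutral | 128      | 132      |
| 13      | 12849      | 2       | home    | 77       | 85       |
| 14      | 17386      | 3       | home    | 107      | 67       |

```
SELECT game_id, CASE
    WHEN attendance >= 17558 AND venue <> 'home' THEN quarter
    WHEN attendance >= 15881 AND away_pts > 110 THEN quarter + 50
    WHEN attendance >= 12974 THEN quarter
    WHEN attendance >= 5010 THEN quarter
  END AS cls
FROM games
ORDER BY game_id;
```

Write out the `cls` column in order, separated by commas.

4, 1, 1, 3, 1, 1, 1, 2, 3

game_id=6: attendance >= 5010 → 4
game_id=7: attendance >= 5010 → 1
game_id=8: attendance >= 12974 → 1
game_id=9: attendance >= 12974 → 3
game_id=10: attendance >= 5010 → 1
game_id=11: attendance >= 17558 AND venue <> 'home' → 1
game_id=12: attendance >= 17558 AND venue <> 'home' → 1
game_id=13: attendance >= 5010 → 2
game_id=14: attendance >= 12974 → 3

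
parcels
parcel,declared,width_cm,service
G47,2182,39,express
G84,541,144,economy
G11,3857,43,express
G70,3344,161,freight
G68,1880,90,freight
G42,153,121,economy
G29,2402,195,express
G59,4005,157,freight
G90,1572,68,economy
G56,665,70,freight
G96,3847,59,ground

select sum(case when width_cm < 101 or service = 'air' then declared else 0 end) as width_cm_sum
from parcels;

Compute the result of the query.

14003

parcel=G47: ✓ → 2182
parcel=G84: ✗
parcel=G11: ✓ → 3857
parcel=G70: ✗
parcel=G68: ✓ → 1880
parcel=G42: ✗
parcel=G29: ✗
parcel=G59: ✗
parcel=G90: ✓ → 1572
parcel=G56: ✓ → 665
parcel=G96: ✓ → 3847
width_cm_sum = 2182 + 3857 + 1880 + 1572 + 665 + 3847 = 14003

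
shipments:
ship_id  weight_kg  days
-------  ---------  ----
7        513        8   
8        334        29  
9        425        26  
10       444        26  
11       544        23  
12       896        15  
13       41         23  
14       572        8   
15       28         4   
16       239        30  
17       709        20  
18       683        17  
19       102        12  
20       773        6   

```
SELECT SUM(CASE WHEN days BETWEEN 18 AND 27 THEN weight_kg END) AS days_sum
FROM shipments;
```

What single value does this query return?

ship_id=7: ✗
ship_id=8: ✗
ship_id=9: ✓ → 425
ship_id=10: ✓ → 444
ship_id=11: ✓ → 544
ship_id=12: ✗
ship_id=13: ✓ → 41
ship_id=14: ✗
ship_id=15: ✗
ship_id=16: ✗
ship_id=17: ✓ → 709
ship_id=18: ✗
ship_id=19: ✗
ship_id=20: ✗
days_sum = 425 + 444 + 544 + 41 + 709 = 2163

2163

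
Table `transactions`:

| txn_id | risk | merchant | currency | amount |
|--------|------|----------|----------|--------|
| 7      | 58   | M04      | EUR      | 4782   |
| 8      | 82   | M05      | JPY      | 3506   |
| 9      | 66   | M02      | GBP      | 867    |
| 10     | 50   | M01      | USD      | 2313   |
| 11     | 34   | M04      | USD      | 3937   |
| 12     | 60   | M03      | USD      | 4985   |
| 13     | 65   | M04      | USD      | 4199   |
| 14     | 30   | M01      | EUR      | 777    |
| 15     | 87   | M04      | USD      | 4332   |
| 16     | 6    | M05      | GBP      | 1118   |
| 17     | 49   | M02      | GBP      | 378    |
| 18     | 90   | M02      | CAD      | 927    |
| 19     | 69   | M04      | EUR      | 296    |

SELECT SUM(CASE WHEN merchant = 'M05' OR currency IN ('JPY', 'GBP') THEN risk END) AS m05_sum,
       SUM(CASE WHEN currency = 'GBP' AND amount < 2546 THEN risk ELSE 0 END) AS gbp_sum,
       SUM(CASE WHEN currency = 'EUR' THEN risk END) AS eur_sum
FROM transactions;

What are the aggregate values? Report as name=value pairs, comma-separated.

[m05_sum: merchant = 'M05' OR currency IN ('JPY', 'GBP')]
txn_id=7: ✗
txn_id=8: ✓ → 82
txn_id=9: ✓ → 66
txn_id=10: ✗
txn_id=11: ✗
txn_id=12: ✗
txn_id=13: ✗
txn_id=14: ✗
txn_id=15: ✗
txn_id=16: ✓ → 6
txn_id=17: ✓ → 49
txn_id=18: ✗
txn_id=19: ✗
m05_sum = 82 + 66 + 6 + 49 = 203
—
[gbp_sum: currency = 'GBP' AND amount < 2546]
txn_id=7: ✗
txn_id=8: ✗
txn_id=9: ✓ → 66
txn_id=10: ✗
txn_id=11: ✗
txn_id=12: ✗
txn_id=13: ✗
txn_id=14: ✗
txn_id=15: ✗
txn_id=16: ✓ → 6
txn_id=17: ✓ → 49
txn_id=18: ✗
txn_id=19: ✗
gbp_sum = 66 + 6 + 49 = 121
—
[eur_sum: currency = 'EUR']
txn_id=7: ✓ → 58
txn_id=8: ✗
txn_id=9: ✗
txn_id=10: ✗
txn_id=11: ✗
txn_id=12: ✗
txn_id=13: ✗
txn_id=14: ✓ → 30
txn_id=15: ✗
txn_id=16: ✗
txn_id=17: ✗
txn_id=18: ✗
txn_id=19: ✓ → 69
eur_sum = 58 + 30 + 69 = 157

m05_sum=203, gbp_sum=121, eur_sum=157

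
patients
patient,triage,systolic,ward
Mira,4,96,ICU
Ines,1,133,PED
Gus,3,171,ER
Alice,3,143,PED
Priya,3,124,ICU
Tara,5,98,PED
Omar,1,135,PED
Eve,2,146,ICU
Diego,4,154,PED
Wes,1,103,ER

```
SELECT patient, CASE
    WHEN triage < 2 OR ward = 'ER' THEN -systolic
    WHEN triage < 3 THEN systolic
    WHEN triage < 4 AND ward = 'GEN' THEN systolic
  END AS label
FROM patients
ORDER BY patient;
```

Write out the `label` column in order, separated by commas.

NULL, NULL, 146, -171, -133, NULL, -135, NULL, NULL, -103

patient=Alice: (no match → NULL) → NULL
patient=Diego: (no match → NULL) → NULL
patient=Eve: triage < 3 → 146
patient=Gus: triage < 2 OR ward = 'ER' → -171
patient=Ines: triage < 2 OR ward = 'ER' → -133
patient=Mira: (no match → NULL) → NULL
patient=Omar: triage < 2 OR ward = 'ER' → -135
patient=Priya: (no match → NULL) → NULL
patient=Tara: (no match → NULL) → NULL
patient=Wes: triage < 2 OR ward = 'ER' → -103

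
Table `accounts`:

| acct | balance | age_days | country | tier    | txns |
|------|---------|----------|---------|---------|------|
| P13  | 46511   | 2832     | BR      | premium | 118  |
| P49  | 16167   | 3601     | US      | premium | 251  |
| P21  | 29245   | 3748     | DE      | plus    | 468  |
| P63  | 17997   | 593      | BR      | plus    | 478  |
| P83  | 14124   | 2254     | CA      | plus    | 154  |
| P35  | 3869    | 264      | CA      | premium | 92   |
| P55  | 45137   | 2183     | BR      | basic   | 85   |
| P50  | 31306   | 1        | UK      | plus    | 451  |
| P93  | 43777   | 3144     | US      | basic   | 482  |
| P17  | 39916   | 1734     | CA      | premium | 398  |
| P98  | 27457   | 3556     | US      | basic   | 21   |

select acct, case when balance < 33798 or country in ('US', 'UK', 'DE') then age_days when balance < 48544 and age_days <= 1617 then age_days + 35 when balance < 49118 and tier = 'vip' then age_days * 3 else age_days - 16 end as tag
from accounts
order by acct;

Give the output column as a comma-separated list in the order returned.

2816, 1718, 3748, 264, 3601, 1, 2167, 593, 2254, 3144, 3556

acct=P13: ELSE → 2816
acct=P17: ELSE → 1718
acct=P21: balance < 33798 or country in ('US', 'UK', 'DE') → 3748
acct=P35: balance < 33798 or country in ('US', 'UK', 'DE') → 264
acct=P49: balance < 33798 or country in ('US', 'UK', 'DE') → 3601
acct=P50: balance < 33798 or country in ('US', 'UK', 'DE') → 1
acct=P55: ELSE → 2167
acct=P63: balance < 33798 or country in ('US', 'UK', 'DE') → 593
acct=P83: balance < 33798 or country in ('US', 'UK', 'DE') → 2254
acct=P93: balance < 33798 or country in ('US', 'UK', 'DE') → 3144
acct=P98: balance < 33798 or country in ('US', 'UK', 'DE') → 3556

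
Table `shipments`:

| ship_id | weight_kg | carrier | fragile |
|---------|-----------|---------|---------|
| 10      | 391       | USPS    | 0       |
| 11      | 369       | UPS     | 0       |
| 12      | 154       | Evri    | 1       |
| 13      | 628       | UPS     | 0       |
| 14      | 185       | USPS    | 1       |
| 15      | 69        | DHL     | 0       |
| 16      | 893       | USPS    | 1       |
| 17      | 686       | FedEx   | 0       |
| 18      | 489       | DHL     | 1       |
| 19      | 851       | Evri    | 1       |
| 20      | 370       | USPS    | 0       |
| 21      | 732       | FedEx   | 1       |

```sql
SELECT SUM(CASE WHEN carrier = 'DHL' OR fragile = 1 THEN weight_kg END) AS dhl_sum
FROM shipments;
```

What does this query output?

ship_id=10: ✗
ship_id=11: ✗
ship_id=12: ✓ → 154
ship_id=13: ✗
ship_id=14: ✓ → 185
ship_id=15: ✓ → 69
ship_id=16: ✓ → 893
ship_id=17: ✗
ship_id=18: ✓ → 489
ship_id=19: ✓ → 851
ship_id=20: ✗
ship_id=21: ✓ → 732
dhl_sum = 154 + 185 + 69 + 893 + 489 + 851 + 732 = 3373

3373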